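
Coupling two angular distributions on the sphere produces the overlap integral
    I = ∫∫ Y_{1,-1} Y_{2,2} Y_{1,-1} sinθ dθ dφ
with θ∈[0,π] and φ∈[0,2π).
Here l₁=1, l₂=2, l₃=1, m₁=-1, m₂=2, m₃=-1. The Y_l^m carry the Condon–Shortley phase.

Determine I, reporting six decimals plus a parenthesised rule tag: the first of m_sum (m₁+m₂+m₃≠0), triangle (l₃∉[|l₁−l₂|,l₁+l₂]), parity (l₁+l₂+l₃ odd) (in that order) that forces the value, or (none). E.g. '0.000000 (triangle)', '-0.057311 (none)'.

0.309019 (none)

m-sum 0 ✓  L=4 even ✓  1≤1≤3 ✓
Π(2lᵢ+1) = 3×5×3 = 45
triangle coeff Δ(1,2,1) = 1/30
Σ_t [1,1]: t=1:−1/1 = -1/1
(3j)²=2/15 [(1 2 1; 0 0 0)], sign=+1
Σ_t [2,2]: t=2:+1/4 = 1/4
(3j)²=1/5 [(1 2 1; -1 2 -1)], sign=+1
⇒ 4πI² = 6/5
I = (+1)√(6/5/(4π)) = 0.30901936
No selection rule forces the value: the integral is nonzero (none).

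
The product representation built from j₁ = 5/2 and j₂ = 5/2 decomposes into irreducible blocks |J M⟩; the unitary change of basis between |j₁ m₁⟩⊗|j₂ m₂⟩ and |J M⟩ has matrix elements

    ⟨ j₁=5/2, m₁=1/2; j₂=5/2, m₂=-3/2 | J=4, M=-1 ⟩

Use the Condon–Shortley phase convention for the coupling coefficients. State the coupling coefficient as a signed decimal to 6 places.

√[9·1!4!4!/10! · 3!2!1!4!3!5!] = √(10368/35)
  +(−1)^0/∏(0,1,2,1,2,3)! = 1/24  (running 1/24)
  +(−1)^1/∏(1,0,1,0,3,4)! = -1/144  (running 5/144)
⟨..|..⟩ = √(10368/35)·(5/144) = +0.597614

+0.597614  (= +√(5/14))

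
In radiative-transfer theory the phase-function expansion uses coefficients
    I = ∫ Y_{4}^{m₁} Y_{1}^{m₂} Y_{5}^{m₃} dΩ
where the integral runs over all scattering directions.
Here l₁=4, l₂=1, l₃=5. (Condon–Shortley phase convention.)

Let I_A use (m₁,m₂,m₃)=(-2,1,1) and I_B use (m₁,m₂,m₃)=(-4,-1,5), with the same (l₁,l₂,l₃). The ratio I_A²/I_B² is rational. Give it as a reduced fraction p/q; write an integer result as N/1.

Shared (l₁,l₂,l₃)=(4,1,5): N and (l;000)² cancel in I_A²/I_B².
A: Δ = 0!·8!·2!/11! = 1/495; Racah Σ t=0..0: t=0:+1/2880 = 1/2880; ⇒ 3j(4 1 5; -2 1 1)² = 2/165, sgn +1
B: Δ = 0!·8!·2!/11! = 1/495; Racah Σ t=0..0: t=0:+1/80640 = 1/80640; ⇒ 3j(4 1 5; -4 -1 5)² = 1/11, sgn +1
I_A²/I_B² = (2/165)/(1/11) = 2/15

2/15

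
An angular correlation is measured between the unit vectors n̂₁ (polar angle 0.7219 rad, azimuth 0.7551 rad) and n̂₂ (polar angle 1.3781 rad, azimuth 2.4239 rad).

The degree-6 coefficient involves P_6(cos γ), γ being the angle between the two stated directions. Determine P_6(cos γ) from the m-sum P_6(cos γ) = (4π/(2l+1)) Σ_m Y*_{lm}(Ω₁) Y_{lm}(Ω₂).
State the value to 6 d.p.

Term-by-term m-sum for l=6 (normalisation 4π/13 = 0.966644):
  [-6]  conj(Y_{6,-6})(Ω₁) = -0.00727 - 0.03956j ; Y_{6,-6}(Ω₂) = -0.17065 - 0.39671j ; Δ = -0.01445 + 0.00964j
  [-5]  conj(Y_{6,-5})(Ω₁) = -0.12752 - 0.09374j ; Y_{6,-5}(Ω₂) = 0.26323 + 0.12614j ; Δ = -0.02174 - 0.04076j
  [-4]  conj(Y_{6,-4})(Ω₁) = -0.35094 + 0.04274j ; Y_{6,-4}(Ω₂) = 0.19032 - 0.05284j ; Δ = -0.06453 + 0.02668j
  [-3]  conj(Y_{6,-3})(Ω₁) = -0.28862 + 0.34651j ; Y_{6,-3}(Ω₂) = -0.16842 + 0.25579j ; Δ = -0.04002 - 0.13218j
  [-2]  conj(Y_{6,-2})(Ω₁) = 0.01147 + 0.18913j ; Y_{6,-2}(Ω₂) = 0.01627 + 0.11945j ; Δ = -0.02241 + 0.00445j
  [-1]  conj(Y_{6,-1})(Ω₁) = -0.21243 - 0.19993j ; Y_{6,-1}(Ω₂) = -0.23008 - 0.20086j ; Δ = 0.00872 + 0.08867j
  [+0]  conj(Y_{6,0})(Ω₁) = -0.28716 + 0.00000j ; Y_{6,0}(Ω₂) = -0.09926 + 0.00000j ; Δ = 0.02850 + 0.00000j
  [+1]  conj(Y_{6,1})(Ω₁) = 0.21243 - 0.19993j ; Y_{6,1}(Ω₂) = 0.23008 - 0.20086j ; Δ = 0.00872 - 0.08867j
  [+2]  conj(Y_{6,2})(Ω₁) = 0.01147 - 0.18913j ; Y_{6,2}(Ω₂) = 0.01627 - 0.11945j ; Δ = -0.02241 - 0.00445j
  [+3]  conj(Y_{6,3})(Ω₁) = 0.28862 + 0.34651j ; Y_{6,3}(Ω₂) = 0.16842 + 0.25579j ; Δ = -0.04002 + 0.13218j
  [+4]  conj(Y_{6,4})(Ω₁) = -0.35094 - 0.04274j ; Y_{6,4}(Ω₂) = 0.19032 + 0.05284j ; Δ = -0.06453 - 0.02668j
  [+5]  conj(Y_{6,5})(Ω₁) = 0.12752 - 0.09374j ; Y_{6,5}(Ω₂) = -0.26323 + 0.12614j ; Δ = -0.02174 + 0.04076j
  [+6]  conj(Y_{6,6})(Ω₁) = -0.00727 + 0.03956j ; Y_{6,6}(Ω₂) = -0.17065 + 0.39671j ; Δ = -0.01445 - 0.00964j
Total Σ_m = -0.28038 - 0.00000j. Multiply by 0.966644: -0.27103 - 0.00000j. P_6(cos γ) = -0.271026

-0.271026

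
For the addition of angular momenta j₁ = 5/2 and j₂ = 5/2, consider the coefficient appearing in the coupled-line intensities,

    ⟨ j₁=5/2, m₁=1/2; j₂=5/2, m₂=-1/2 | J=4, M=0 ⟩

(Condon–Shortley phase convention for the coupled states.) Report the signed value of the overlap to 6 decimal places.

j₁+j₂−J=1  J+j₁−j₂=4  J−j₁+j₂=4  j₁+j₂+J+1=10
(j₁±m₁, j₂±m₂, J±M) = (3,2,2,3,4,4)
P² = 20736/175
sum k=0..1:
  [0] +1/16 = 1/16
  [1] −1/36 = -1/36
S = 5/144
C² = P²·S² = 1/7 ; C = +0.377964

+√(1/7) = +0.377964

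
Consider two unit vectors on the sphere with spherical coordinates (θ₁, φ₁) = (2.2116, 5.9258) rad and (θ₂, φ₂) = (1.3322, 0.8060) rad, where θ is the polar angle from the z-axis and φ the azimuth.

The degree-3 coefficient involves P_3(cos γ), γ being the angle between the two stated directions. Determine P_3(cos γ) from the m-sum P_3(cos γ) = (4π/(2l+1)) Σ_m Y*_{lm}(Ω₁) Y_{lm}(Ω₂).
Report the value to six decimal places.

Expand P_3 via completeness: Σ_{m} conj(Y_{3,m}) at Ω₁ times Y_{3,m} at Ω₂ —
  m=-3: Y*=(0.102779, -0.188746)  Y=(-0.286852, -0.253418)  product (-0.077314, 0.028096)
  m=-2: Y*=(-0.296517, 0.257334)  Y=(-0.009394, -0.227850)  product (0.061419, 0.065144)
  m=-1: Y*=(0.191018, -0.071330)  Y=(-0.156704, 0.163298)  product (-0.018285, 0.042371)
  m=+0: Y*=(0.270606, -0.000000)  Y=(-0.239957, 0.000000)  product (-0.064934, 0.000000)
  m=+1: Y*=(-0.191018, -0.071330)  Y=(0.156704, 0.163298)  product (-0.018285, -0.042371)
  m=+2: Y*=(-0.296517, -0.257334)  Y=(-0.009394, 0.227850)  product (0.061419, -0.065144)
  m=+3: Y*=(-0.102779, -0.188746)  Y=(0.286852, -0.253418)  product (-0.077314, -0.028096)
Total Σ_m = (-0.133295, -0.000000). Multiply by 1.795196: (-0.239290, -0.000000). P_3(cos γ) = -0.239290

-0.239290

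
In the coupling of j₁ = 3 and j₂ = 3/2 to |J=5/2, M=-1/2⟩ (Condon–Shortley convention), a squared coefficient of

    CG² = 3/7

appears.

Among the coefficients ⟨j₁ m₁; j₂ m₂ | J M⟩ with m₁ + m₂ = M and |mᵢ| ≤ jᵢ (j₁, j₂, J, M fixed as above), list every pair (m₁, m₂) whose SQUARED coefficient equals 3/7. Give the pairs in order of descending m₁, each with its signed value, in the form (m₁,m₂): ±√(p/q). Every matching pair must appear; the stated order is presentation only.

(-2,3/2): +√(3/7)

Admissible pairs with m₁+m₂ = M = -1/2: (-2,3/2), (-1,1/2), (0,-1/2), (1,-3/2)
  (m₁,m₂)=(1,-3/2): CG² = 27/70, CG = +√(27/70)
  (m₁,m₂)=(0,-1/2): CG² = 6/35, CG = −√(6/35)
  (m₁,m₂)=(-1,1/2): CG² = 1/70, CG = −√(1/70)
  (m₁,m₂)=(-2,3/2): CG² = 3/7, CG = +√(3/7)   ← matches the target
Pairs with CG² = 3/7: (-2,3/2): +√(3/7)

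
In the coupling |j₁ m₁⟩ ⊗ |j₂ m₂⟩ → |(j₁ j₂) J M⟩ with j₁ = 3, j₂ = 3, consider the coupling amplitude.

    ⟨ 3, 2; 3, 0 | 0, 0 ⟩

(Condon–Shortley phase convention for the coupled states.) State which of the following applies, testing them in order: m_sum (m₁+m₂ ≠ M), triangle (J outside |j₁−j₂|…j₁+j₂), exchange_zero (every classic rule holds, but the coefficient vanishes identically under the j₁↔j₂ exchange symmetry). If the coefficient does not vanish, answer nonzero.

m_sum

m-sum: m₁+m₂ = 2+0 = 2, M = 0  ✗ ⇒ coefficient is 0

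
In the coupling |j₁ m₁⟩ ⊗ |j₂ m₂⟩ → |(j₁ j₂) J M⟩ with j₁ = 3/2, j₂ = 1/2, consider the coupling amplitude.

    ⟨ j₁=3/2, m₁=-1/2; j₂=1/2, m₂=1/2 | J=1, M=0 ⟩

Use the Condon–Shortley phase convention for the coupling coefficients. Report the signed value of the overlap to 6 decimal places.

-0.707107  (= −√(1/2))

j₁+j₂−J=1  J+j₁−j₂=2  J−j₁+j₂=0  j₁+j₂+J+1=4
(j₁±m₁, j₂±m₂, J±M) = (1,2,1,0,1,1)
P² = 1/2
sum k=1..1:
  [1] −1/1 = -1
S = -1
C² = P²·S² = 1/2 ; C = -0.707107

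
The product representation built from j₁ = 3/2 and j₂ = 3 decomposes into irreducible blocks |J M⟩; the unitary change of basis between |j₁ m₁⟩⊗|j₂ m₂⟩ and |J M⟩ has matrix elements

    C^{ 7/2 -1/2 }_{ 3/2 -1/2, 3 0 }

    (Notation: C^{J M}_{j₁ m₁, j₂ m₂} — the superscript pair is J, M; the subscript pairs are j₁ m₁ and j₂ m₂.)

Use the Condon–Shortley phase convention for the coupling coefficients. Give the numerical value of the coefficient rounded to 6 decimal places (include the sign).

-0.308607  (= −√(2/21))

√[8·1!2!5!/9! · 1!2!3!3!3!4!] = √(384/7)
  +(−1)^0/∏(0,1,2,3,0,2)! = 1/24  (running 1/24)
  +(−1)^1/∏(1,0,1,2,1,3)! = -1/12  (running -1/24)
⟨..|..⟩ = √(384/7)·(-1/24) = -0.308607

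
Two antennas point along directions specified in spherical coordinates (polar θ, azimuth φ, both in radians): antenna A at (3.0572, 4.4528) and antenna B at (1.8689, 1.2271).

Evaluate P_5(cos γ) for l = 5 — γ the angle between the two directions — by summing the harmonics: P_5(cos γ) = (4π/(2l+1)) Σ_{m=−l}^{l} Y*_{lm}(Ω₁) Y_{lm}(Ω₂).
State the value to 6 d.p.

Addition theorem: P_5(cos γ) = (4π/11) Σ_m Y*_{lm}(Ω₁) Y_{lm}(Ω₂), m = −5…5:
  m=-5: (-0.00000 - 0.00000j) × (0.36639 + 0.05451j) = -0.00000 - 0.00000j  (running Σ = -0.00000 - 0.00000j)
  m=-4: (-0.00004 + 0.00006j) × (-0.07010 - 0.35302j) = 0.00003 + 0.00001j  (running Σ = 0.00002 + 0.00001j)
  m=-3: (0.00115 + 0.00117j) × (0.05796 - 0.03472j) = 0.00011 + 0.00003j  (running Σ = 0.00013 + 0.00004j)
  m=-2: (0.02061 - 0.01178j) × (-0.26056 - 0.21391j) = -0.00789 - 0.00134j  (running Σ = -0.00776 - 0.00130j)
  m=-1: (-0.05407 - 0.20358j) × (-0.00531 + 0.01482j) = 0.00330 + 0.00028j  (running Σ = -0.00445 - 0.00103j)
  m=0: (-0.88628 + 0.00000j) × (-0.32392 + 0.00000j) = 0.28709 + 0.00000j  (running Σ = 0.28263 - 0.00103j)
  m=1: (0.05407 - 0.20358j) × (0.00531 + 0.01482j) = 0.00330 - 0.00028j  (running Σ = 0.28594 - 0.00130j)
  m=2: (0.02061 + 0.01178j) × (-0.26056 + 0.21391j) = -0.00789 + 0.00134j  (running Σ = 0.27805 + 0.00004j)
  m=3: (-0.00115 + 0.00117j) × (-0.05796 - 0.03472j) = 0.00011 - 0.00003j  (running Σ = 0.27815 + 0.00001j)
  m=4: (-0.00004 - 0.00006j) × (-0.07010 + 0.35302j) = 0.00003 - 0.00001j  (running Σ = 0.27818 - 0.00000j)
  m=5: (0.00000 - 0.00000j) × (-0.36639 + 0.05451j) = -0.00000 + 0.00000j  (running Σ = 0.27818 - 0.00000j)
Total Σ_m = 0.27818 - 0.00000j. Multiply by 1.142397: 0.31779 - 0.00000j. P_5(cos γ) = 0.317789

0.317789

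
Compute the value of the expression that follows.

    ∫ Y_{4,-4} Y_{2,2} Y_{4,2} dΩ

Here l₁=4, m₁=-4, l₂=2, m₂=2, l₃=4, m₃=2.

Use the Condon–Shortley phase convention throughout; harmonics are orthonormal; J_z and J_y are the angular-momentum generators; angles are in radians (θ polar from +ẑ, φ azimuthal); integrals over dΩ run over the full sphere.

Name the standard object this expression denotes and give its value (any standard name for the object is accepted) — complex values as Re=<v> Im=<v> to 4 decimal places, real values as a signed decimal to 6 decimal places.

This is a Gaunt coefficient — the integral of a triple product of spherical harmonics over the sphere.
Rules hold: Σm=0, L=10 even, 2≤4≤6.
N = 9·5·9 = 405
Δ = 2!·6!·2!/11! = 1/13860
Racah Σ t=0..2: t=0:+1/192 t=1:−1/36 t=2:+1/192 = -5/288
⇒ 3j(4 2 4; 0 0 0)² = 20/693, sgn -1
Racah Σ t=2..2: t=2:+1/2880 = 1/2880
⇒ 3j(4 2 4; -4 2 2)² = 2/165, sgn +1
4πI² = N·(3j₀)²·(3jₘ)² = 120/847
I = -1·√(0.141677/4π) = -0.10618031

Gaunt coefficient, -0.106180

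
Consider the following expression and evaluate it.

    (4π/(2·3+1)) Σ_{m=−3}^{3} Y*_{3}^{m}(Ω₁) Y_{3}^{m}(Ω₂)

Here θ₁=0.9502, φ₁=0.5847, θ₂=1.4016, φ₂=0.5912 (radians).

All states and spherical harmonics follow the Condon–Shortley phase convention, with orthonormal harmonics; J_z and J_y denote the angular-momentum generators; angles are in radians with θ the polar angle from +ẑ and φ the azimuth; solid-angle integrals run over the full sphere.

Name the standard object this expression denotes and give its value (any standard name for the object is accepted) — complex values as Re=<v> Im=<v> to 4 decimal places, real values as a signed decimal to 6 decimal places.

This sum is the spherical-harmonic addition theorem: it equals the Legendre polynomial P_l(cos γ) of the angle γ between the two directions.
Summing Y*_{l m}(θ₁,φ₁)·Y_{l m}(θ₂,φ₂) over m ∈ [−3, 3]; prefactor 4π/(2·3+1) = 1.795196:
  [-3]  conj(Y_{3,-3})(Ω₁) = -0.040948+0.220879i ; Y_{3,-3}(Ω₂) = -0.080487-0.391415i ; Δ = +0.089751-0.001750i
  [-2]  conj(Y_{3,-2})(Ω₁) = +0.153676+0.362068i ; Y_{3,-2}(Ω₂) = +0.063324-0.154758i ; Δ = +0.065764-0.000855i
  [-1]  conj(Y_{3,-1})(Ω₁) = +0.151458+0.100251i ; Y_{3,-1}(Ω₂) = -0.226997+0.152382i ; Δ = -0.049657+0.000323i
  [+0]  conj(Y_{3,0})(Ω₁) = -0.284103-0.000000i ; Y_{3,0}(Ω₂) = -0.179609+0.000000i ; Δ = +0.051027+0.000000i
  [+1]  conj(Y_{3,1})(Ω₁) = -0.151458+0.100251i ; Y_{3,1}(Ω₂) = +0.226997+0.152382i ; Δ = -0.049657-0.000323i
  [+2]  conj(Y_{3,2})(Ω₁) = +0.153676-0.362068i ; Y_{3,2}(Ω₂) = +0.063324+0.154758i ; Δ = +0.065764+0.000855i
  [+3]  conj(Y_{3,3})(Ω₁) = +0.040948+0.220879i ; Y_{3,3}(Ω₂) = +0.080487-0.391415i ; Δ = +0.089751+0.001750i
Total Σ_m = +0.262745+0.000000i. Multiply by 1.795196: +0.471678+0.000000i. P_3(cos γ) = 0.471678

Legendre polynomial (addition theorem), +0.471678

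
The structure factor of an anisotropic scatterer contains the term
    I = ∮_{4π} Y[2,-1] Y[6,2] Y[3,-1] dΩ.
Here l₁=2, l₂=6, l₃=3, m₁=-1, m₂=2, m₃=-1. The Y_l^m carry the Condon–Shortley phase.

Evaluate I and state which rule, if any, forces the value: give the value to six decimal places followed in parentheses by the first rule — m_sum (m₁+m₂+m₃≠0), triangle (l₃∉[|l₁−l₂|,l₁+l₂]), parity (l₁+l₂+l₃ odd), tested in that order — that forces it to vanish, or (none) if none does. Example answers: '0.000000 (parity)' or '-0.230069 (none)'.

0.000000 (triangle)

|2−6|≤3≤2+6 violated ⇒ I = 0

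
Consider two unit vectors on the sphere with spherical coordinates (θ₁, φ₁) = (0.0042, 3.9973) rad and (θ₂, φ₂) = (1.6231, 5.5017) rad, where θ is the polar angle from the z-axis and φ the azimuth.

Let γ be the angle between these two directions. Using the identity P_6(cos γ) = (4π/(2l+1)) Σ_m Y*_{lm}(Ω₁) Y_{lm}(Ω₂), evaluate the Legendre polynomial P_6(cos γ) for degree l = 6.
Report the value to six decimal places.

Expand P_6 via completeness: Σ_{m} conj(Y_{6,m}) at Ω₁ times Y_{6,m} at Ω₂ —
  m=-6: (0.000000, -0.000000) × (-0.011248, -0.479002) = (-0.000000, -0.000000)  (running Σ = (-0.000000, -0.000000))
  m=-5: (0.000000, 0.000000) × (0.062632, 0.060228) = (-0.000000, 0.000000)  (running Σ = (-0.000000, 0.000000))
  m=-4: (-0.000000, -0.000000) × (0.344123, -0.005386) = (-0.000000, -0.000000)  (running Σ = (-0.000000, -0.000000))
  m=-3: (0.000000, -0.000000) × (-0.070383, 0.072055) = (-0.000000, 0.000000)  (running Σ = (-0.000000, 0.000000))
  m=-2: (-0.000013, 0.000091) × (0.002417, 0.308896) = (-0.000028, -0.000004)  (running Σ = (-0.000028, -0.000004))
  m=-1: (-0.009075, -0.010451) × (-0.075093, -0.074508) = (-0.000097, 0.001461)  (running Σ = (-0.000125, 0.001457))
  m=0: (1.016919, -0.000000) × (-0.299752, 0.000000) = (-0.304823, 0.000000)  (running Σ = (-0.304949, 0.001457))
  m=1: (0.009075, -0.010451) × (0.075093, -0.074508) = (-0.000097, -0.001461)  (running Σ = (-0.305046, -0.000004))
  m=2: (-0.000013, -0.000091) × (0.002417, -0.308896) = (-0.000028, 0.000004)  (running Σ = (-0.305074, 0.000000))
  m=3: (-0.000000, -0.000000) × (0.070383, 0.072055) = (-0.000000, -0.000000)  (running Σ = (-0.305074, -0.000000))
  m=4: (-0.000000, 0.000000) × (0.344123, 0.005386) = (-0.000000, 0.000000)  (running Σ = (-0.305074, 0.000000))
  m=5: (-0.000000, 0.000000) × (-0.062632, 0.060228) = (-0.000000, -0.000000)  (running Σ = (-0.305074, -0.000000))
  m=6: (0.000000, 0.000000) × (-0.011248, 0.479002) = (-0.000000, 0.000000)  (running Σ = (-0.305074, -0.000000))
Σ over m = (-0.305074, -0.000000); ×(4π/13) → (-0.294898, -0.000000). Real part: -0.294898

-0.294898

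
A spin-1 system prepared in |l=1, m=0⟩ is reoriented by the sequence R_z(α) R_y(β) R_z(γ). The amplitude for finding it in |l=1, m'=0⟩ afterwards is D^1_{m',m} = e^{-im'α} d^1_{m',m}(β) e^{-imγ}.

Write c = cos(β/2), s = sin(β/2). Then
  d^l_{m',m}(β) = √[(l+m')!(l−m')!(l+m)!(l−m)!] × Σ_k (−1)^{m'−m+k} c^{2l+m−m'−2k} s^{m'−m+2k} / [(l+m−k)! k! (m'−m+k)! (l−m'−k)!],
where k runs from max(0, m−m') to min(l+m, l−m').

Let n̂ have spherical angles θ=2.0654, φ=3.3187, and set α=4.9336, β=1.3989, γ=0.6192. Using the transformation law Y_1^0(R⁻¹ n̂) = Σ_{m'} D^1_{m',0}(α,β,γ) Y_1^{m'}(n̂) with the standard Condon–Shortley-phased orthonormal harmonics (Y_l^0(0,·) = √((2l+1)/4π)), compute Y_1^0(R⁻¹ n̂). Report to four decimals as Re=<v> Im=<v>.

Need the full column D^1_{m',0} for m'=−1..1 at α=4.9336, β=1.3989, γ=0.6192.
cos(β/2)=0.765196, sin(β/2)=0.643797
d^1_{-1,0}: single k=1 term ⇒ +0.696686;  D = +0.152861-0.679709i
d^1_{0,0}: k∈[0..1] ⇒ +0.585526 -0.414474 = +0.171051;  D = +0.171051+0.000000i
d^1_{1,0}: single k=0 term ⇒ -0.696686;  D = -0.152861-0.679709i
Y_1^{m'}(θ=2.0654,φ=3.3187) and Σ D·Y over m':
  (+0.1529-0.6797i)·(-0.2993+0.0536i)  (+0.1711+0.0000i)·(-0.2319+0.0000i)  (-0.1529-0.6797i)·(+0.2993+0.0536i)
Y_1^0(R⁻¹ n̂) = -0.058353+0.000000i

Re=-0.0584 Im=0.0000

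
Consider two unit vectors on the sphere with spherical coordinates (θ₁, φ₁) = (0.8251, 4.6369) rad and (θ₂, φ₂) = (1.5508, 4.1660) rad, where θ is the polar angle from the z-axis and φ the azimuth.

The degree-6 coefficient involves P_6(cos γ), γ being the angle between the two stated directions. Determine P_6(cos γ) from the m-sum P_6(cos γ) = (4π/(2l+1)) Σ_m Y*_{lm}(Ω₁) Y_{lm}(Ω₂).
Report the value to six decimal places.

-0.021777

Summing Y*_{l m}(θ₁,φ₁)·Y_{l m}(θ₂,φ₂) over m ∈ [−6, 6]; prefactor 4π/(2·6+1) = 0.966644:
  term(m=-6) = -0.034818+0.011391i   from Y*(Ω₁)=-0.068269+0.033225i, Y(Ω₂)=+0.478001+0.065773i
  term(m=-5) = -0.005732+0.005751i   from Y*(Ω₁)=-0.089525-0.225816i, Y(Ω₂)=-0.013314-0.030662i
  term(m=-4) = +0.046119-0.142596i   from Y*(Ω₁)=+0.403145-0.125572i, Y(Ω₂)=+0.204709-0.289945i
  term(m=-3) = -0.002220-0.013924i   from Y*(Ω₁)=+0.081190+0.352357i, Y(Ω₂)=-0.038902-0.002664i
  term(m=-2) = -0.009793-0.013460i   from Y*(Ω₁)=+0.050912-0.007746i, Y(Ω₂)=-0.148690-0.286993i
  term(m=-1) = -0.013659-0.006954i   from Y*(Ω₁)=+0.028139+0.372053i, Y(Ω₂)=-0.021346+0.035099i
  term(m=+0) = +0.017679+0.000000i   from Y*(Ω₁)=-0.056091-0.000000i, Y(Ω₂)=-0.315181+0.000000i
  term(m=+1) = -0.013659+0.006954i   from Y*(Ω₁)=-0.028139+0.372053i, Y(Ω₂)=+0.021346+0.035099i
  term(m=+2) = -0.009793+0.013460i   from Y*(Ω₁)=+0.050912+0.007746i, Y(Ω₂)=-0.148690+0.286993i
  term(m=+3) = -0.002220+0.013924i   from Y*(Ω₁)=-0.081190+0.352357i, Y(Ω₂)=+0.038902-0.002664i
  term(m=+4) = +0.046119+0.142596i   from Y*(Ω₁)=+0.403145+0.125572i, Y(Ω₂)=+0.204709+0.289945i
  term(m=+5) = -0.005732-0.005751i   from Y*(Ω₁)=+0.089525-0.225816i, Y(Ω₂)=+0.013314-0.030662i
  term(m=+6) = -0.034818-0.011391i   from Y*(Ω₁)=-0.068269-0.033225i, Y(Ω₂)=+0.478001-0.065773i
Σ over m = -0.022529+0.000000i; ×(4π/13) → -0.021777+0.000000i. Real part: -0.021777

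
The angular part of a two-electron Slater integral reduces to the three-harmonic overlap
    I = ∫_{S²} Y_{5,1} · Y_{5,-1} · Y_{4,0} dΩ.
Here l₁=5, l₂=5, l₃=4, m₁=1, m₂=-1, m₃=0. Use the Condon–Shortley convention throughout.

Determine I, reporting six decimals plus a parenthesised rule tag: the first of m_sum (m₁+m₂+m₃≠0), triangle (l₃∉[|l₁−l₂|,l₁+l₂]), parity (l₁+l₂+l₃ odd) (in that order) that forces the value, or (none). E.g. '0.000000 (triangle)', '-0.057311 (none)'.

Rules hold: Σm=0, L=14 even, 0≤4≤10.
N = 11·11·9 = 1089
Δ = 6!·4!·4!/15! = 1/3153150
Racah Σ t=1..5: t=1:−1/69120 t=2:+1/1728 t=3:−1/576 t=4:+1/1728 t=5:−1/69120 = -7/11520
⇒ 3j(5 5 4; 0 0 0)² = 2/143, sgn -1
Racah Σ t=0..4: t=0:+1/414720 t=1:−1/4320 t=2:+1/768 t=3:−1/1296 t=4:+1/27648 = 7/20736
⇒ 3j(5 5 4; 1 -1 0)² = 8/1287, sgn +1
4πI² = N·(3j₀)²·(3jₘ)² = 16/169
I = -1·√(0.0946746/4π) = -0.08679840
No selection rule forces the value: the integral is nonzero (none).

-0.086798 (none)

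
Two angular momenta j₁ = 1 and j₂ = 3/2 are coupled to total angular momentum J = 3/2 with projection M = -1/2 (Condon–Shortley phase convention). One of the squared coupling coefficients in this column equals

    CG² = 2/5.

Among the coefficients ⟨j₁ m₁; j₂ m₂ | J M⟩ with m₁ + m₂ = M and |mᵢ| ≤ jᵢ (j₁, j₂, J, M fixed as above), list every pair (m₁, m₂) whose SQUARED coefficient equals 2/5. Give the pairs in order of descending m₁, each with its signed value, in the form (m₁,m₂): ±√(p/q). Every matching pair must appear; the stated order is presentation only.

Admissible pairs with m₁+m₂ = M = -1/2: (-1,1/2), (0,-1/2), (1,-3/2)
  (m₁,m₂)=(1,-3/2): CG² = 2/5, CG = +√(2/5)   ← matches the target
  (m₁,m₂)=(0,-1/2): CG² = 1/15, CG = +√(1/15)
  (m₁,m₂)=(-1,1/2): CG² = 8/15, CG = −√(8/15)
Pairs with CG² = 2/5: (1,-3/2): +√(2/5)

(1,-3/2): +√(2/5)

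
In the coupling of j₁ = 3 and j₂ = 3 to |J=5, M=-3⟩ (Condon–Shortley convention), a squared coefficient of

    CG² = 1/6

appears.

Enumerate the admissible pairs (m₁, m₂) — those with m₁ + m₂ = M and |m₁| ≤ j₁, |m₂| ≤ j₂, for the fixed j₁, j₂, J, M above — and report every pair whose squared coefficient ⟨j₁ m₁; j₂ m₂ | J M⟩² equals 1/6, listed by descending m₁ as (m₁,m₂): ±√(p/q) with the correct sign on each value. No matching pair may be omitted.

(-1,-2): +√(1/6); (-2,-1): −√(1/6)

Admissible pairs with m₁+m₂ = M = -3: (-3,0), (-2,-1), (-1,-2), (0,-3)
  (m₁,m₂)=(0,-3): CG² = 1/3, CG = +√(1/3)
  (m₁,m₂)=(-1,-2): CG² = 1/6, CG = +√(1/6)   ← matches the target
  (m₁,m₂)=(-2,-1): CG² = 1/6, CG = −√(1/6)   ← matches the target
  (m₁,m₂)=(-3,0): CG² = 1/3, CG = −√(1/3)
Pairs with CG² = 1/6: (-1,-2): +√(1/6); (-2,-1): −√(1/6)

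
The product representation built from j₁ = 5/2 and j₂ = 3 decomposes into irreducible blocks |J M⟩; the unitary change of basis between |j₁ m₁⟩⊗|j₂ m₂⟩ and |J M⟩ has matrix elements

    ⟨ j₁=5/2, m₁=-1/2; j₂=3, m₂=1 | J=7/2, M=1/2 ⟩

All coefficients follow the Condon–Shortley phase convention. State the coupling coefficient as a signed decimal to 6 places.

triangle: 2!·3!·4!/10! = 288/3628800
(j±m)!: 2!·3!·4!·2!·4!·3! = 82944
prefactor² = (2J+1)·Δ·N² = 9216/175
  k=0: +1/(0!·2!·3!·4!·0!·0!) = 1/288
  k=1: −1/(1!·1!·2!·3!·1!·1!) = -1/12
  k=2: +1/(2!·0!·1!·2!·2!·2!) = 1/16
Σ = -5/288  ⇒  CG² = 9216/175·(-5/288)² = 1/63
CG = −√(1/63) = -0.125988

-0.125988  (= −√(1/63))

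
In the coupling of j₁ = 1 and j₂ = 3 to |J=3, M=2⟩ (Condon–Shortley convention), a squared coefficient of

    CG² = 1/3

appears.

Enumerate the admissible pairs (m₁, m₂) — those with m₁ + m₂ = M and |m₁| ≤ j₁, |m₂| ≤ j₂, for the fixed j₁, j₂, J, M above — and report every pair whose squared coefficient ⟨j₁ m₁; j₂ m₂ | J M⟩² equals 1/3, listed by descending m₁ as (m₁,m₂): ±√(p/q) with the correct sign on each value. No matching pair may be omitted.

(0,2): −√(1/3)

Admissible pairs with m₁+m₂ = M = 2: (-1,3), (0,2), (1,1)
  (m₁,m₂)=(1,1): CG² = 5/12, CG = +√(5/12)
  (m₁,m₂)=(0,2): CG² = 1/3, CG = −√(1/3)   ← matches the target
  (m₁,m₂)=(-1,3): CG² = 1/4, CG = −√(1/4)
Pairs with CG² = 1/3: (0,2): −√(1/3)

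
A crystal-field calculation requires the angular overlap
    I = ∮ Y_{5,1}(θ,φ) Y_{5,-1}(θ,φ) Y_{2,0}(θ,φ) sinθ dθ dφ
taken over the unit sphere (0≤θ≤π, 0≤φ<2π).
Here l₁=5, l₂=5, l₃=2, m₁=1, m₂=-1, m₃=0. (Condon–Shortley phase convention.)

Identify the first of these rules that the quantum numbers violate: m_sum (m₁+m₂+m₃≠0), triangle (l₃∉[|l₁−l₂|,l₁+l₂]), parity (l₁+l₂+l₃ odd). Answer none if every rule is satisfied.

m₁+m₂+m₃ = 1 − 1 + 0 = 0  ✓
triangle: |5−5|=0 ≤ l₃=2 ≤ 5+5=10  ✓
parity: l₁+l₂+l₃ = 12 is even  ✓

none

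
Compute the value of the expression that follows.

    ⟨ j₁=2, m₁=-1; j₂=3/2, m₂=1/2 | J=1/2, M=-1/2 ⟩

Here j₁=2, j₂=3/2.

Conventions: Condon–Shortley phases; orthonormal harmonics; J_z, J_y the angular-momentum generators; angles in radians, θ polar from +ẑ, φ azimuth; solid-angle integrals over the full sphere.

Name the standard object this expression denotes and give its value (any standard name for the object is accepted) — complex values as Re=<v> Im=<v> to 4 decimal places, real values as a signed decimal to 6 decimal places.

Clebsch–Gordan coefficient, +√(3/10) ≈ +0.547723

This is a Clebsch–Gordan (vector-coupling) coefficient.
j₁+j₂−J=3  J+j₁−j₂=1  J−j₁+j₂=0  j₁+j₂+J+1=5
(j₁±m₁, j₂±m₂, J±M) = (1,3,2,1,0,1)
P² = 6/5
sum k=2..2:
  [2] +1/2 = 1/2
S = 1/2
C² = P²·S² = 3/10 ; C = +0.547723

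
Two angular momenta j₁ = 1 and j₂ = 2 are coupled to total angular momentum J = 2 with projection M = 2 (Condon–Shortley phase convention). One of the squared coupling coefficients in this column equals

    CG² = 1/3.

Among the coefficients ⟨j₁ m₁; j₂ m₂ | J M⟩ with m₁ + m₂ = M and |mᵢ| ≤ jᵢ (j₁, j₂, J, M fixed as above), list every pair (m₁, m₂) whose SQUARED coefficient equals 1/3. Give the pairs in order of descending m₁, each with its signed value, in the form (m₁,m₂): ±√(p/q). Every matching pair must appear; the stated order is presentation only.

(1,1): +√(1/3)

Admissible pairs with m₁+m₂ = M = 2: (0,2), (1,1)
  (m₁,m₂)=(1,1): CG² = 1/3, CG = +√(1/3)   ← matches the target
  (m₁,m₂)=(0,2): CG² = 2/3, CG = −√(2/3)
Pairs with CG² = 1/3: (1,1): +√(1/3)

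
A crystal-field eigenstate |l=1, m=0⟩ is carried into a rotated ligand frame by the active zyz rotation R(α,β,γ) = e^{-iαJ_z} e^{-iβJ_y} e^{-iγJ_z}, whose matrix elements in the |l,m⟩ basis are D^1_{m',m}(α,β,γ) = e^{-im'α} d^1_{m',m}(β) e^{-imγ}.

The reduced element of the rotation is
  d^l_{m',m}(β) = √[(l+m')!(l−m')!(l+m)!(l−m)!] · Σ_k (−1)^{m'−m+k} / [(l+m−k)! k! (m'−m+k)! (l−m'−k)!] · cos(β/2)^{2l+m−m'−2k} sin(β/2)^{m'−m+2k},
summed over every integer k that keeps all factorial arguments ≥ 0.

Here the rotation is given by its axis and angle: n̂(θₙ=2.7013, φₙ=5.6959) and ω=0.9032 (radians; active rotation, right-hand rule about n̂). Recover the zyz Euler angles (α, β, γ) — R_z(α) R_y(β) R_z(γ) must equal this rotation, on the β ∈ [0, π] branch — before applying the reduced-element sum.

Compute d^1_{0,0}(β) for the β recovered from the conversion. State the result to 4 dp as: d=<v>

d=0.9308

Axis–angle → zyz. n̂ = (sinθₙcosφₙ, sinθₙsinφₙ, cosθₙ) = (+0.354793, -0.236161, -0.904627), ω = 0.9032.
R = I cosω + sinω [n̂]ₓ + (1−cosω) n̂n̂ᵀ gives
  R = [+0.667047, +0.678500, -0.307712; -0.742329, +0.640344, -0.197249; +0.063208, +0.359998, +0.930810]
β = atan2(√(R₁₃²+R₂₃²), R₃₃) = 0.374175; α = atan2(R₂₃, R₁₃) mod 2π = 3.711627; γ = atan2(R₃₂, −R₃₁) mod 2π = 1.744605
d^1_{0,0}(β=0.3742) via the finite sum:
c=cos(0.374175/2)=0.982550, s=sin(0.374175/2)=0.185998; N=√[1·1·1·1]=1.000000
k: max(0,(0)−(0))=0 … min(1+(0),1−(0))=1
  k=0: (−1)^0·1.0000/(1)·0.9826^2·0.1860^0 = +0.965405
  k=1: (−1)^1·1.0000/(1)·0.9826^0·0.1860^2 = -0.034595
d^1_{0,0}(0.3742) = +0.965405 -0.034595 = +0.930810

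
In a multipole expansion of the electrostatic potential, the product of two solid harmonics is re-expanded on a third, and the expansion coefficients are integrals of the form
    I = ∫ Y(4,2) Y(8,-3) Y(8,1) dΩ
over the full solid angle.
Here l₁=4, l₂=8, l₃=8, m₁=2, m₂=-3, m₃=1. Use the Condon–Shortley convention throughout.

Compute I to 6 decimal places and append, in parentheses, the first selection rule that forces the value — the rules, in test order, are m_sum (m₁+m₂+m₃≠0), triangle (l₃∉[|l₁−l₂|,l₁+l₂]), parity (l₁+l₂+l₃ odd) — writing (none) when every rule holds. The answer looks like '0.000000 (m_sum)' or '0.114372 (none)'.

m-sum 0 ✓  L=20 even ✓  4≤8≤12 ✓
Π(2lᵢ+1) = 9×17×17 = 2601
triangle coeff Δ(4,8,8) = 1/185175900
Σ_t [0,4]: t=0:+1/557383680 t=1:−1/21772800 t=2:+1/8294400 t=3:−1/21772800 t=4:+1/557383680 = 1/30965760
(3j)²=36/4199 [(4 8 8; 0 0 0)], sign=+1
Σ_t [0,2]: t=0:+1/58060800 t=1:−1/34836480 t=2:+1/209018880 = -1/149299200
(3j)²=77/25194 [(4 8 8; 2 -3 1)], sign=+1
⇒ 4πI² = 4158/61009
I = (+1)√(4158/61009/(4π)) = 0.07364451
No selection rule forces the value: the integral is nonzero (none).

0.073645 (none)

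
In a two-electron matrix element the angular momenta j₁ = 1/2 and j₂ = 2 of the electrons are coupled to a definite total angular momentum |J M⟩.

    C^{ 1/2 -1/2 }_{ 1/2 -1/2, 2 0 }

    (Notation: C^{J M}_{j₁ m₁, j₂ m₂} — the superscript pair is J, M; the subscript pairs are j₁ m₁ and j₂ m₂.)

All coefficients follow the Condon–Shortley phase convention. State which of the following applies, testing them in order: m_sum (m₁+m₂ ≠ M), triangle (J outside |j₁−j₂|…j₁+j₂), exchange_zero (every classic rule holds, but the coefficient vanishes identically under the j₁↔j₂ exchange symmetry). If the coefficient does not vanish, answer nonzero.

triangle

m-sum: m₁+m₂ = -1/2+0 = -1/2, M = -1/2  ✓
triangle: need |j₁−j₂| ≤ J ≤ j₁+j₂, i.e. J ∈ [3/2, 5/2]; J = 1/2 is outside ✗ ⇒ coefficient is 0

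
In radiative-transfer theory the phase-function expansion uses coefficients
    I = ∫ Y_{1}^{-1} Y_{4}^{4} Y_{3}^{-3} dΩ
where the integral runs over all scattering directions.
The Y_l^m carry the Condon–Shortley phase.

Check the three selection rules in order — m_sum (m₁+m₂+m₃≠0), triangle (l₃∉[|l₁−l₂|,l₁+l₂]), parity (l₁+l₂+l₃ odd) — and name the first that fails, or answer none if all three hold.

azimuthal sum: -1 + 4 − 3 = 0  ✓
3 ≤ 3 ≤ 5 (triangle on l)  ✓
L = 1 + 4 + 3 = 8 (even)  ✓

none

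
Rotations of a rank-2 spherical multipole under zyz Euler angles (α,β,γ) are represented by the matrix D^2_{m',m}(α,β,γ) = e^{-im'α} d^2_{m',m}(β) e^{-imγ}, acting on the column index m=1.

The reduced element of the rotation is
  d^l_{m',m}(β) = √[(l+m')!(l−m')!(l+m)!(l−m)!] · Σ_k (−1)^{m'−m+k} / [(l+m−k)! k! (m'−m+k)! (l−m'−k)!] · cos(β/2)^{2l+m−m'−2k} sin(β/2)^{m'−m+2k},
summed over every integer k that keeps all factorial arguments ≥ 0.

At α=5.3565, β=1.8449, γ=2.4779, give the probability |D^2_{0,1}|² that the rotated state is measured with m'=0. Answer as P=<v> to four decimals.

First d^2_{0,1}(β=1.8449), then the phase factors e^{-i(0)α} and e^{-i(1)γ}:
Half-angle: c=0.603869, s=0.797083. N=√(2·2·6·1)=4.898979
k: max(0,(1)−(0))=1 … min(2+(1),2−(0))=2
  k=1: (−1)^0·4.8990/(2)·0.6039^3·0.7971^1 = +0.429940
  k=2: (−1)^1·4.8990/(2)·0.6039^1·0.7971^3 = -0.749083
d^2_{0,1}(1.8449) = +0.429940 -0.749083 = -0.319143
|D^2_{0,1}|² = |d^2_{0,1}(β)|² = (-0.319143)² = 0.101852 (the z-rotation phases have unit modulus)

P=0.1019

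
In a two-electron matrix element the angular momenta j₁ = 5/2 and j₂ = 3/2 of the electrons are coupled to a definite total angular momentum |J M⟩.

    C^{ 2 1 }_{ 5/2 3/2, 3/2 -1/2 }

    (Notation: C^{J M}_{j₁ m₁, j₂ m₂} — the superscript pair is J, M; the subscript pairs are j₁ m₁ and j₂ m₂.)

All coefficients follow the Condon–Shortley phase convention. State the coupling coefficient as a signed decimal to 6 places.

+√(1/42) ≈ +0.154303

j₁+j₂−J=2  J+j₁−j₂=3  J−j₁+j₂=1  j₁+j₂+J+1=7
(j₁±m₁, j₂±m₂, J±M) = (4,1,1,2,3,1)
P² = 24/7
sum k=0..1:
  [0] +1/4 = 1/4
  [1] −1/6 = -1/6
S = 1/12
C² = P²·S² = 1/42 ; C = +0.154303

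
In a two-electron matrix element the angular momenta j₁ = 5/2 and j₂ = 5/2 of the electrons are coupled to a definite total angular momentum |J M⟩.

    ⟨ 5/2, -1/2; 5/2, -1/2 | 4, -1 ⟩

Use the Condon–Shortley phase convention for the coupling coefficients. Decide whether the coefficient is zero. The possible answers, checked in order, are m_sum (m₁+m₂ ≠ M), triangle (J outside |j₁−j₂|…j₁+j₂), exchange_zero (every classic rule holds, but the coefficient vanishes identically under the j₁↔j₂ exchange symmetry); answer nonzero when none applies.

m-sum: m₁+m₂ = -1/2+(-1/2) = -1, M = -1  ✓
triangle: |j₁−j₂| = 0 ≤ J = 4 ≤ j₁+j₂ = 5  ✓
exchange: j₁=j₂ and m₁=m₂, and (−1)^(j₁+j₂−J) = (−1)^1 = −1 forces ⟨j₁m₁;j₂m₂|JM⟩ = −⟨j₂m₂;j₁m₁|JM⟩ = −⟨j₁m₁;j₂m₂|JM⟩ ⇒ the coefficient vanishes identically
Racah sum check: Σ_k collapses to 0 ⇒ CG = 0

exchange_zero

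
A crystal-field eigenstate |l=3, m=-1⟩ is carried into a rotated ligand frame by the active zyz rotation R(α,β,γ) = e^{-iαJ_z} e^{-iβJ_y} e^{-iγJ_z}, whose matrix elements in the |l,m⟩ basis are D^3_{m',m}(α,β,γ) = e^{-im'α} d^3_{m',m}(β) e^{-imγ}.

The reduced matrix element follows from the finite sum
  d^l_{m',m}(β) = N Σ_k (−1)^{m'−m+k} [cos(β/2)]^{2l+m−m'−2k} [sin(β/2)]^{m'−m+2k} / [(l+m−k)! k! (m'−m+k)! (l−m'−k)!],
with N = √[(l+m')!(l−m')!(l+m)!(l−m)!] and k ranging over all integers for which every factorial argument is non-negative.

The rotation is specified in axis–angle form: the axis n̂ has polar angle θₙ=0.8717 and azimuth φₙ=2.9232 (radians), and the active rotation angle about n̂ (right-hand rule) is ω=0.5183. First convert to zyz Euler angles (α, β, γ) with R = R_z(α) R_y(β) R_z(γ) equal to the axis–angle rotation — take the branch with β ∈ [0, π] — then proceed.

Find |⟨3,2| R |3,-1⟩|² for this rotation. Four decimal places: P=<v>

P=0.0019

Axis–angle → zyz. n̂ = (sinθₙcosφₙ, sinθₙsinφₙ, cosθₙ) = (-0.747243, +0.165837, +0.643526), ω = 0.5183.
R = I cosω + sinω [n̂]ₓ + (1−cosω) n̂n̂ᵀ gives
  R = [+0.941998, -0.335081, +0.019000; +0.302530, +0.872275, +0.384204; -0.145313, -0.356171, +0.923053]
β = atan2(√(R₁₃²+R₂₃²), R₃₃) = 0.394854; α = atan2(R₂₃, R₁₃) mod 2π = 1.521383; γ = atan2(R₃₂, −R₃₁) mod 2π = 5.099761
First d^3_{2,-1}(β=0.3949), then the phase factors e^{-i(2)α} and e^{-i(-1)γ}:
c=cos(0.394854/2)=0.980575, s=sin(0.394854/2)=0.196147; N=√[120·1·2·24]=75.894664
k: max(0,(-1)−(2))=0 … min(3+(-1),3−(2))=1
  k=0: (−1)^3·75.8947/(12)·0.9806^3·0.1961^3 = -0.045000
  k=1: (−1)^4·75.8947/(24)·0.9806^1·0.1961^5 = +0.000900
d^3_{2,-1}(0.3949) = -0.045000 +0.000900 = -0.044100
|D^3_{2,-1}|² = |d^3_{2,-1}(β)|² = (-0.044100)² = 0.001945 (the z-rotation phases have unit modulus)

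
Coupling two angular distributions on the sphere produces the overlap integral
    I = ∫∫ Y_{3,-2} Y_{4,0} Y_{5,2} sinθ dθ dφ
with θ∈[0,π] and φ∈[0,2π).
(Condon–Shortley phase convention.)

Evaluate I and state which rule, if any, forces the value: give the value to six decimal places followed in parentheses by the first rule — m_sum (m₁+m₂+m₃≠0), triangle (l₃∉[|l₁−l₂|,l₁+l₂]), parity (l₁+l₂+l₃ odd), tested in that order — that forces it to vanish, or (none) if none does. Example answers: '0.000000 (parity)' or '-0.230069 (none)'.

Rules hold: Σm=0, L=12 even, 1≤5≤7.
N = 7·9·11 = 693
Δ = 2!·4!·6!/13! = 1/180180
Racah Σ t=0..2: t=0:+1/576 t=1:−1/144 t=2:+1/576 = -1/288
⇒ 3j(3 4 5; 0 0 0)² = 20/1001, sgn +1
Racah Σ t=1..2: t=1:−1/864 t=2:+1/576 = 1/1728
⇒ 3j(3 4 5; -2 0 2)² = 5/1287, sgn -1
4πI² = N·(3j₀)²·(3jₘ)² = 100/1859
I = -1·√(0.0537924/4π) = -0.06542675
No selection rule forces the value: the integral is nonzero (none).

-0.065427 (none)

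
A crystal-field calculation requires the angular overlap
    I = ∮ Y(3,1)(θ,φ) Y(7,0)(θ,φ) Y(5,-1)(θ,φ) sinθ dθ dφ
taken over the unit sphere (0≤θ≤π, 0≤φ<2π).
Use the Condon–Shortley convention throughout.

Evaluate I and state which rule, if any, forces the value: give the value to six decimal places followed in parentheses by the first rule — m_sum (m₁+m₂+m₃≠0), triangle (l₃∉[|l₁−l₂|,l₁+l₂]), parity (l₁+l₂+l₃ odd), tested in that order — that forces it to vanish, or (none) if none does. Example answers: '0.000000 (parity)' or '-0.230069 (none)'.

l₁+l₂+l₃=15 is odd: 3j(l;000)=0 ⇒ I=0

0.000000 (parity)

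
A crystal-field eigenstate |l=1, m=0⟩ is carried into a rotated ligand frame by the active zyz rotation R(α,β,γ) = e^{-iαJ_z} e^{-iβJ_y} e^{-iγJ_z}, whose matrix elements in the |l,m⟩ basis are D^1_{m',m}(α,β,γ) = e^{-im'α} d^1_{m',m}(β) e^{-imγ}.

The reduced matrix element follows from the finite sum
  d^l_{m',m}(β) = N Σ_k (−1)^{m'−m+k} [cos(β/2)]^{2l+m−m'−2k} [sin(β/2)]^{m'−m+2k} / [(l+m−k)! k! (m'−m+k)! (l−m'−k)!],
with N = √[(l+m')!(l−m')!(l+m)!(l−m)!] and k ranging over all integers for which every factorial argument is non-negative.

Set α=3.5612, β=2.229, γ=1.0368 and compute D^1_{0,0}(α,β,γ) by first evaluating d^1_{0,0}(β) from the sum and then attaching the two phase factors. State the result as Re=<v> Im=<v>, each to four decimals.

Re=-0.6117 Im=0.0000

D^1_{0,0}(3.5612,2.2290,1.0368) = e^{-i·0·3.5612}·d^1_{0,0}(2.2290)·e^{-i·0·1.0368}. Compute d first:
Half-angle: c=0.440626, s=0.897691. N=√(1·1·1·1)=1.000000
k∈{0,1} keeps every argument non-negative
  k=0: (−1)^0·1.0000/(1)·0.4406^2·0.8977^0 = +0.194152
  k=1: (−1)^1·1.0000/(1)·0.4406^0·0.8977^2 = -0.805848
d^1_{0,0}(2.2290) = +0.194152 -0.805848 = -0.611697
Phases: e^{-i·(0)·3.5612}=+1.000000+0.000000i, e^{-i·(0)·1.0368}=+1.000000+0.000000i ⇒ D=-0.611697+0.000000i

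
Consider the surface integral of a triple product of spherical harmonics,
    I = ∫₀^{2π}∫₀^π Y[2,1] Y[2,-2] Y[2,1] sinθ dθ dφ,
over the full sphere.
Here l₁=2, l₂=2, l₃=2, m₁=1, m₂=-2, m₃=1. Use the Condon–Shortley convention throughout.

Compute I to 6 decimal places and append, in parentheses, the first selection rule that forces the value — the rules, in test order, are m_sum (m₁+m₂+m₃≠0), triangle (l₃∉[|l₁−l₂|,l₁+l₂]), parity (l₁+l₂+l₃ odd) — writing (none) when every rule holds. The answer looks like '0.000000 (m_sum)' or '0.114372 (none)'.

Checks pass: Σm=0; 6 even; l₃=2∈[0,4].
(2·2+1)(2·2+1)(2·2+1) = 125
Δ: 2! 2! 2! / 7! → 1/630
sum: t=0:+1/8 t=1:−1/1 t=2:+1/8 = -3/4
3j²(2 2 2; 0 0 0) = Δ·Π!·Σ² = 2/35  (sign -1)
sum: t=0:+1/4 = 1/4
3j²(2 2 2; 1 -2 1) = Δ·Π!·Σ² = 3/35  (sign -1)
combine: 4πI² = 125·2/35·3/35 = 30/49
take √, sign +1: I = 0.22072812
No selection rule forces the value: the integral is nonzero (none).

0.220728 (none)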